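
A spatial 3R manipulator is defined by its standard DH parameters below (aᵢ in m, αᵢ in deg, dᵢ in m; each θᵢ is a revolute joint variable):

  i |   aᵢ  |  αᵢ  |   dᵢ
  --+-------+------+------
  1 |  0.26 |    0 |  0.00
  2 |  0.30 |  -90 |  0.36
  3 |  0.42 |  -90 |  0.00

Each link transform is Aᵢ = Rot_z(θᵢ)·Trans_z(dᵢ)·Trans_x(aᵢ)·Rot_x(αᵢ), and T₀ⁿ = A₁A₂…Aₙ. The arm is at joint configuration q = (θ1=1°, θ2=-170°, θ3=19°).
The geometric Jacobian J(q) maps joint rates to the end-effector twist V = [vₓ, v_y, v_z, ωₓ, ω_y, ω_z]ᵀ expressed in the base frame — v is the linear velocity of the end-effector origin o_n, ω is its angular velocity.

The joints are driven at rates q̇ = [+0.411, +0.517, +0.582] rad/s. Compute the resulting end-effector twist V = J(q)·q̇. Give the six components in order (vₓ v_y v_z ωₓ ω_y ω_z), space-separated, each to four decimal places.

0.1997 -0.5130 -0.2311 0.1111 -0.5713 0.9280

o_n = [-0.4243, -0.1285, 0.2233]
J₁: ẑ×o_n = [0.1285, -0.4243, 0.0000], ω = ẑ
J2: z=[0.0000, 0.0000, 1.0000] o=[0.2600, 0.0045, 0.0000] → [0.1330, -0.6843, 0.0000, 0.0000, 0.0000, 1.0000]
J3: z=[0.1908, -0.9816, 0.0000] o=[-0.0345, -0.0527, 0.3600] → [0.1342, 0.0261, -0.3971, 0.1908, -0.9816, 0.0000]
V = J·q̇ = [0.1997, -0.5130, -0.2311, 0.1111, -0.5713, 0.9280]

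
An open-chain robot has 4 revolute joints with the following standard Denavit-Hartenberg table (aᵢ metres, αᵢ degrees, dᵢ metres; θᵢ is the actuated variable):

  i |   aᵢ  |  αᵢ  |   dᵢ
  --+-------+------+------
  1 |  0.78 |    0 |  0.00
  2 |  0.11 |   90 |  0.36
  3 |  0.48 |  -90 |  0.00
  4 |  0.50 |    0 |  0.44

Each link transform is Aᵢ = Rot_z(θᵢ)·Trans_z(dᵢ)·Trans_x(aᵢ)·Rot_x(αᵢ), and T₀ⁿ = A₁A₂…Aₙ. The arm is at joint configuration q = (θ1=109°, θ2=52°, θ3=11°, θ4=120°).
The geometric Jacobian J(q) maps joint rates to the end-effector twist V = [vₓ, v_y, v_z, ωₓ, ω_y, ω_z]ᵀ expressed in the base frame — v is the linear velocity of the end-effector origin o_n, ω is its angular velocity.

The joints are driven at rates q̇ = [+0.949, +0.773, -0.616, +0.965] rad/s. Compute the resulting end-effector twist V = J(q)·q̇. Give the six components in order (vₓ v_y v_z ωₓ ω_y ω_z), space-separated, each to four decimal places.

0.0532 -0.7038 -0.1671 -0.0265 -0.6424 2.6693

o_n = [-0.6330, 0.4101, 0.8358]
J₁: ẑ×o_n = [-0.4101, -0.6330, 0.0000], ω = ẑ
J2: z=[0.0000, 0.0000, 1.0000] o=[-0.2539, 0.7375, 0.0000] → [0.3274, -0.3791, 0.0000, 0.0000, 0.0000, 1.0000]
J3: z=[0.3256, 0.9455, 0.0000] o=[-0.3580, 0.7733, 0.3600] → [0.4499, -0.1549, 0.1418, 0.3256, 0.9455, 0.0000]
J4: z=[0.1804, -0.0621, 0.9816] o=[-0.8035, 0.9267, 0.4516] → [0.4833, 0.0980, -0.0826, 0.1804, -0.0621, 0.9816]
V = J·q̇ = [0.0532, -0.7038, -0.1671, -0.0265, -0.6424, 2.6693]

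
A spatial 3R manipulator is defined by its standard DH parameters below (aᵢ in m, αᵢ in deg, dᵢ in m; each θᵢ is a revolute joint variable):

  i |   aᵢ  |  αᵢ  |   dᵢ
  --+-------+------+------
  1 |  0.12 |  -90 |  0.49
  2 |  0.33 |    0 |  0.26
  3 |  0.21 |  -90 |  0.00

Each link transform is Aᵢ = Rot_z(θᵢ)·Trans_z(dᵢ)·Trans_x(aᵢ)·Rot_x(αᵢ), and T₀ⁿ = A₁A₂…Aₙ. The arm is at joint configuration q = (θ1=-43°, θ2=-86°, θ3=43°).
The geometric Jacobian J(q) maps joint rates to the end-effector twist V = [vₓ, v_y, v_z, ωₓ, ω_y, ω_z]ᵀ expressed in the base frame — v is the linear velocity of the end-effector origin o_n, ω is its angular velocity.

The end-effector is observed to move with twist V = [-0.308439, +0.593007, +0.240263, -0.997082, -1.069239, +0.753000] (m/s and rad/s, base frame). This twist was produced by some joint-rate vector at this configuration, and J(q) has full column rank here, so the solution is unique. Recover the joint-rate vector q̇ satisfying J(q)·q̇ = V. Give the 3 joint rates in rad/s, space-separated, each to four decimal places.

0.7530 -0.6830 -0.7790

o_n = [0.3942, -0.0121, 0.9624]
J₁: ẑ×o_n = [0.0121, 0.3942, -0.0000], ω = ẑ
J2: z=[0.6820, 0.7314, 0.0000] o=[0.0878, -0.0818, 0.4900] → [0.3455, -0.3222, -0.1766, 0.6820, 0.7314, 0.0000]
J3: z=[0.6820, 0.7314, 0.0000] o=[0.2819, 0.0926, 0.8192] → [0.1047, -0.0977, -0.1536, 0.6820, 0.7314, 0.0000]
q̇ = J⁺·V = [0.7530, -0.6830, -0.7790]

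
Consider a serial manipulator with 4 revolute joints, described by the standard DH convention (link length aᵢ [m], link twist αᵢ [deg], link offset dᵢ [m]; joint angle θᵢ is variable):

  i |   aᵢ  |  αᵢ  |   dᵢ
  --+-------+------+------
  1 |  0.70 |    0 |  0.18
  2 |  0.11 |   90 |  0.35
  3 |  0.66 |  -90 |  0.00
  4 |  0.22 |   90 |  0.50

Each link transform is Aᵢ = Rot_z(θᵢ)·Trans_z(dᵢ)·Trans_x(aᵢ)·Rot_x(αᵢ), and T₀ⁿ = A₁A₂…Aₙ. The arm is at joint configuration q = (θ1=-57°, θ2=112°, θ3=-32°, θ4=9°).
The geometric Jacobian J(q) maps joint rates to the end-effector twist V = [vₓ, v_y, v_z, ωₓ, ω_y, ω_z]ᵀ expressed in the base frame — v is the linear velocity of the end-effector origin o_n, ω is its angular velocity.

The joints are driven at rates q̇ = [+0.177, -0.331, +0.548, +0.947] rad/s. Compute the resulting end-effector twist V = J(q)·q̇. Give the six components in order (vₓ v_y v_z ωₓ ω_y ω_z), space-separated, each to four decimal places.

o_n = [0.9949, 0.3493, 0.4891]
J₁: ẑ×o_n = [-0.3493, 0.9949, 0.0000], ω = ẑ
J2: z=[0.0000, 0.0000, 1.0000] o=[0.3812, -0.5871, 0.1800] → [-0.9363, 0.6136, 0.0000, 0.0000, 0.0000, 1.0000]
J3: z=[0.8192, -0.5736, 0.0000] o=[0.4443, -0.4970, 0.5300] → [0.0234, 0.0335, 1.0089, 0.8192, -0.5736, 0.0000]
J4: z=[0.3039, 0.4341, 0.8480] o=[0.7654, -0.0385, 0.1803] → [-0.1947, 0.1007, 0.0182, 0.3039, 0.4341, 0.8480]
V = J·q̇ = [0.0765, 0.0867, 0.5702, 0.7367, 0.0968, 0.6491]

0.0765 0.0867 0.5702 0.7367 0.0968 0.6491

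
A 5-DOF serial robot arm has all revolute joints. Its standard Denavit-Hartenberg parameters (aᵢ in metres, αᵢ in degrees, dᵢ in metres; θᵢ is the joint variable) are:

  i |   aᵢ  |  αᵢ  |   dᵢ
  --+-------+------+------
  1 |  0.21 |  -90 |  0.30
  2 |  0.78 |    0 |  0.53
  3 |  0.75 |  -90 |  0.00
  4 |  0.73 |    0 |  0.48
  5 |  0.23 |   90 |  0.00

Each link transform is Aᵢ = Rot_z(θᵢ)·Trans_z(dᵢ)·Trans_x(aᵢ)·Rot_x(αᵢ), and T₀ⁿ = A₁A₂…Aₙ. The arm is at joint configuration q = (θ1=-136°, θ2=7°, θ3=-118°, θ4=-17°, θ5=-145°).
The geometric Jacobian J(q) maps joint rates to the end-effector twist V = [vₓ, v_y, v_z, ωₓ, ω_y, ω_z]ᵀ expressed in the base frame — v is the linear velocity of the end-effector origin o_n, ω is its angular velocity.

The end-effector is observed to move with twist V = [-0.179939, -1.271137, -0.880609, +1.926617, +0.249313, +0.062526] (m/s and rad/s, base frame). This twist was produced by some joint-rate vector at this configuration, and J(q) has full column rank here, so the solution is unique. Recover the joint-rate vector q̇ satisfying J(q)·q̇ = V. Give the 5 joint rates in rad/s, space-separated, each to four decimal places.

o_n = [-0.1476, -1.2748, 1.5247]
J₁: ẑ×o_n = [1.2748, -0.1476, 0.0000], ω = ẑ
J2: z=[0.6947, -0.7193, 0.0000] o=[-0.1511, -0.1459, 0.3000] → [-0.8809, -0.8507, -0.7817, 0.6947, -0.7193, 0.0000]
J3: z=[0.6947, -0.7193, 0.0000] o=[-0.3398, -1.0649, 0.2049] → [-0.9493, -0.9168, -0.0076, 0.6947, -0.7193, 0.0000]
J4: z=[-0.6716, -0.6485, 0.3584] o=[-0.1465, -0.8782, 0.9051] → [-0.2596, 0.4156, 0.2656, -0.6716, -0.6485, 0.3584]
J5: z=[-0.6716, -0.6485, 0.3584] o=[-0.1406, -1.1692, 1.7289] → [0.1703, -0.1397, 0.0664, -0.6716, -0.6485, 0.3584]
q̇ = J⁺·V = [0.6610, 0.7990, 0.3600, -0.7150, -0.9550]

0.6610 0.7990 0.3600 -0.7150 -0.9550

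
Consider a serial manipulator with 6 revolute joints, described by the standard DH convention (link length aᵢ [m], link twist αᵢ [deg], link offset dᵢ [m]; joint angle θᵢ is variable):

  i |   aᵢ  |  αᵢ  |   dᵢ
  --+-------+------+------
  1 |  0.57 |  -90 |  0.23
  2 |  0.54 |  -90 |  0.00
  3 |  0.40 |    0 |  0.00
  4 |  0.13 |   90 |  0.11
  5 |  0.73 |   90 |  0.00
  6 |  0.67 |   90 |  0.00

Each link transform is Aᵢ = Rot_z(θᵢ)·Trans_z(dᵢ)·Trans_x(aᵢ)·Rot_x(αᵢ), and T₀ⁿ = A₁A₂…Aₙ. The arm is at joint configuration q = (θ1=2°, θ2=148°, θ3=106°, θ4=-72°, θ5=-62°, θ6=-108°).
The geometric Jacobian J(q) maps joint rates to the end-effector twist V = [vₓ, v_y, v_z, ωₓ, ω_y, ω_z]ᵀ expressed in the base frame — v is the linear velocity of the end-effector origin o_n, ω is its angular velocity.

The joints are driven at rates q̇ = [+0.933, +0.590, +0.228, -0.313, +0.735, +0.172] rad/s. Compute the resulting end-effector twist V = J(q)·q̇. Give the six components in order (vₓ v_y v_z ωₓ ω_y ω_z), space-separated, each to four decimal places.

0.4638 0.1908 0.0055 -0.1987 1.2781 0.6414

o_n = [0.4690, -1.1071, -0.2722]
J₁: ẑ×o_n = [1.1071, 0.4690, -0.0000], ω = ẑ
J2: z=[-0.0349, 0.9994, 0.0000] o=[0.5697, 0.0199, 0.2300] → [-0.5019, -0.0175, 0.1399, -0.0349, 0.9994, 0.0000]
J3: z=[-0.5296, -0.0185, 0.8480] o=[0.1120, 0.0039, -0.0562] → [0.9462, 0.1884, 0.5950, -0.5296, -0.0185, 0.8480]
J4: z=[-0.5296, -0.0185, 0.8480] o=[0.2188, -0.3771, 0.0023] → [0.6241, 0.0668, 0.3912, -0.5296, -0.0185, 0.8480]
J5: z=[-0.5029, 0.8120, -0.2963] o=[0.0718, -0.4550, 0.0384] → [-0.4455, -0.2739, 0.0054, -0.5029, 0.8120, -0.2963]
J6: z=[0.8518, 0.5238, -0.0102] o=[0.1790, -0.6430, -0.6587] → [0.1977, -0.3322, -0.5472, 0.8518, 0.5238, -0.0102]
V = J·q̇ = [0.4638, 0.1908, 0.0055, -0.1987, 1.2781, 0.6414]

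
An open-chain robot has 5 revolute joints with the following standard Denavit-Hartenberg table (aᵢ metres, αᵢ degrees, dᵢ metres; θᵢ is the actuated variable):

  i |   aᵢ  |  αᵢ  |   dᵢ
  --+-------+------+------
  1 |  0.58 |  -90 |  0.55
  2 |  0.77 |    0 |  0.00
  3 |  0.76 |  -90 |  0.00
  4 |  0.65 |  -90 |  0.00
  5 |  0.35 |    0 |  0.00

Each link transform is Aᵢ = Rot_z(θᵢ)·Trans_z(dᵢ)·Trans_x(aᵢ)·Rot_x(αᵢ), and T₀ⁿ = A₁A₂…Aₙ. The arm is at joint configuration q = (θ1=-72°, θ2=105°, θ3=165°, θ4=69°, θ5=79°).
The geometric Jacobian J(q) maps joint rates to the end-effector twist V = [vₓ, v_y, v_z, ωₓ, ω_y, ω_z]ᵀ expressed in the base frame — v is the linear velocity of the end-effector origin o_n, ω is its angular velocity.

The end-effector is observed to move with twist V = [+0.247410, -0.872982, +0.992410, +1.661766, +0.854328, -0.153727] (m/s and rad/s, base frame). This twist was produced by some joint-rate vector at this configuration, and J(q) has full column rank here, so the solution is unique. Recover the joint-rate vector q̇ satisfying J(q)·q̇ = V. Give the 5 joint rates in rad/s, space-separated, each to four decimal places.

o_n = [-0.6249, -0.2421, 0.8231]
J₁: ẑ×o_n = [0.2421, -0.6249, 0.0000], ω = ẑ
J2: z=[0.9511, 0.3090, 0.0000] o=[0.1792, -0.5516, 0.5500] → [0.0844, -0.2597, 0.5429, 0.9511, 0.3090, 0.0000]
J3: z=[0.9511, 0.3090, 0.0000] o=[0.1176, -0.3621, -0.1938] → [0.3142, -0.9671, 0.3436, 0.9511, 0.3090, 0.0000]
J4: z=[0.3090, -0.9511, 0.0000] o=[0.1176, -0.3621, 0.5662] → [-0.2443, -0.0794, -0.6692, 0.3090, -0.9511, 0.0000]
J5: z=[-0.3408, -0.1107, -0.9336] o=[-0.4595, -0.5496, 0.7992] → [0.2844, 0.1626, -0.1231, -0.3408, -0.1107, -0.9336]
q̇ = J⁺·V = [-0.4310, 0.7960, 0.9420, -0.2990, -0.2970]

-0.4310 0.7960 0.9420 -0.2990 -0.2970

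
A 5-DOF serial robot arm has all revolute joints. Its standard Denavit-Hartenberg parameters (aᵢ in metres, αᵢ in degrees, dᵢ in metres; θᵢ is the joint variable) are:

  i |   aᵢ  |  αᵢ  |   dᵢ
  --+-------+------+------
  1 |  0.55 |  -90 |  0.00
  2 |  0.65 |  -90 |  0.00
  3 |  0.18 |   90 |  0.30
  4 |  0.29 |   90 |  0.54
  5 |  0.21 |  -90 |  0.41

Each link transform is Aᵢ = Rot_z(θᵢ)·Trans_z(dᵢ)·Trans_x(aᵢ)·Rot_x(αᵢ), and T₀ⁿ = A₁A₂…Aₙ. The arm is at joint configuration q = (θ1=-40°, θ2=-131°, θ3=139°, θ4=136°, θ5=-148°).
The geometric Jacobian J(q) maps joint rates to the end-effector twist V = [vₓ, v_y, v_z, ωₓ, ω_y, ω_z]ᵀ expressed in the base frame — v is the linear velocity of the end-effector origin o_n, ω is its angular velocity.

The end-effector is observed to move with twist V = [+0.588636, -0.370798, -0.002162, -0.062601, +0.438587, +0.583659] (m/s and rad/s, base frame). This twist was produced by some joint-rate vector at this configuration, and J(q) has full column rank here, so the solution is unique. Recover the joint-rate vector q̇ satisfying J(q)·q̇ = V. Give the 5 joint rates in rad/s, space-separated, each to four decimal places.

-0.0090 0.6410 0.4240 0.6960 -0.3950

o_n = [0.1179, -0.8505, 0.9252]
J₁: ẑ×o_n = [0.8505, 0.1179, -0.0000], ω = ẑ
J2: z=[0.6428, 0.7660, 0.0000] o=[0.4213, -0.3535, 0.0000] → [0.7088, -0.5947, -0.0870, 0.6428, 0.7660, 0.0000]
J3: z=[0.5781, -0.4851, 0.6561] o=[0.0947, -0.0794, 0.4906] → [0.2950, -0.2360, -0.4345, 0.5781, -0.4851, 0.6561]
J4: z=[-0.8148, -0.3015, 0.4951] o=[0.2605, -0.3727, 0.5849] → [0.1339, 0.2068, 0.3463, -0.8148, -0.3015, 0.4951]
J5: z=[0.3864, -0.9192, 0.0763] o=[-0.0542, -0.4620, 1.1032] → [0.1932, 0.0819, 0.0081, 0.3864, -0.9192, 0.0763]
q̇ = J⁺·V = [-0.0090, 0.6410, 0.4240, 0.6960, -0.3950]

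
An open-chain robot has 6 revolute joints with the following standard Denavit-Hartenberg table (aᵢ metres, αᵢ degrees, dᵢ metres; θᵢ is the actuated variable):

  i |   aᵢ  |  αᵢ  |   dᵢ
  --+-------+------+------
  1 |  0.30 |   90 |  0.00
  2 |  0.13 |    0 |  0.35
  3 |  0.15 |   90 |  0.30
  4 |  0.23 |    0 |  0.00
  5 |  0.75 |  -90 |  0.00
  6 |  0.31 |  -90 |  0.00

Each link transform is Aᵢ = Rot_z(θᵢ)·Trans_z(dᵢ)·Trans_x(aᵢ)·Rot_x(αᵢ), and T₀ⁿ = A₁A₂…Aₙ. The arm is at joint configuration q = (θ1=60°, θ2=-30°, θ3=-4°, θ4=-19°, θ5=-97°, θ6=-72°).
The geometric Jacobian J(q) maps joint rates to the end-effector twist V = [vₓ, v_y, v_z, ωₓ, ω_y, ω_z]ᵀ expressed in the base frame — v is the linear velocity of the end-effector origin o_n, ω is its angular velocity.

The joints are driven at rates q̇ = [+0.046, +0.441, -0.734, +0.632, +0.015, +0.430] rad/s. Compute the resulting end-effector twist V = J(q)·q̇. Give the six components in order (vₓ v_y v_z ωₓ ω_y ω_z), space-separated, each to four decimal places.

-0.0106 0.4369 -0.1375 -0.4377 0.2049 -0.7065

o_n = [-0.0378, 0.3047, -0.3076]
J₁: ẑ×o_n = [-0.3047, -0.0378, 0.0000], ω = ẑ
J2: z=[0.8660, -0.5000, 0.0000] o=[0.1500, 0.2598, 0.0000] → [0.1538, 0.2664, -0.0550, 0.8660, -0.5000, 0.0000]
J3: z=[0.8660, -0.5000, 0.0000] o=[0.5094, 0.1823, -0.0650] → [0.1213, 0.2101, -0.1676, 0.8660, -0.5000, 0.0000]
J4: z=[-0.2796, -0.4843, -0.8290] o=[0.8314, 0.1400, -0.1489] → [0.2134, 0.6762, -0.4670, -0.2796, -0.4843, -0.8290]
J5: z=[-0.2796, -0.4843, -0.8290] o=[0.8567, 0.3336, -0.2705] → [-0.0060, 0.7312, -0.4251, -0.2796, -0.4843, -0.8290]
J6: z=[-0.0071, 0.8645, -0.5026] o=[0.1366, 0.4346, -0.0866] → [-0.2563, 0.0861, 0.1517, -0.0071, 0.8645, -0.5026]
V = J·q̇ = [-0.0106, 0.4369, -0.1375, -0.4377, 0.2049, -0.7065]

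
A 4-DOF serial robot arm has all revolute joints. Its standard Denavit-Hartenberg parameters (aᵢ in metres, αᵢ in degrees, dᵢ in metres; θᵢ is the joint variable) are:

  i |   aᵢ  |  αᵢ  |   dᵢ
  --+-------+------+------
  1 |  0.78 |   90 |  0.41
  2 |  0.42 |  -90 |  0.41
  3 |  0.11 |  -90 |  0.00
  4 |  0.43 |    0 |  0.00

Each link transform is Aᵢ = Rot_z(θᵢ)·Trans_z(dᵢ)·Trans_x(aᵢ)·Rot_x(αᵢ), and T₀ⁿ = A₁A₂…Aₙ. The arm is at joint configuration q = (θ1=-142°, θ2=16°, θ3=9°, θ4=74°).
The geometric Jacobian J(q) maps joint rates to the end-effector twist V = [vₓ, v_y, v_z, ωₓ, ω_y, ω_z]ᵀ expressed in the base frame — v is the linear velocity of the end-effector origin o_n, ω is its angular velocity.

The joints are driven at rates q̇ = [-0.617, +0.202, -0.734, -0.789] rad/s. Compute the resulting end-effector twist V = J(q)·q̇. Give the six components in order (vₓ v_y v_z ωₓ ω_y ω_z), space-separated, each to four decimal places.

-0.7425 0.7514 0.3343 -0.8571 0.5757 -1.2885

o_n = [-1.4240, -0.6376, 0.1907]
J₁: ẑ×o_n = [0.6376, -1.4240, 0.0000], ω = ẑ
J2: z=[-0.6157, 0.7880, 0.0000] o=[-0.6146, -0.4802, 0.4100] → [-0.1728, -0.1350, 0.7346, -0.6157, 0.7880, 0.0000]
J3: z=[0.2172, 0.1697, 0.9613] o=[-1.1852, -0.4057, 0.5258] → [0.1660, -0.1567, -0.0099, 0.2172, 0.1697, 0.9613]
J4: z=[0.7266, -0.6857, -0.0431] o=[-1.2569, -0.4836, 0.5557] → [0.2437, 0.2724, -0.2265, 0.7266, -0.6857, -0.0431]
V = J·q̇ = [-0.7425, 0.7514, 0.3343, -0.8571, 0.5757, -1.2885]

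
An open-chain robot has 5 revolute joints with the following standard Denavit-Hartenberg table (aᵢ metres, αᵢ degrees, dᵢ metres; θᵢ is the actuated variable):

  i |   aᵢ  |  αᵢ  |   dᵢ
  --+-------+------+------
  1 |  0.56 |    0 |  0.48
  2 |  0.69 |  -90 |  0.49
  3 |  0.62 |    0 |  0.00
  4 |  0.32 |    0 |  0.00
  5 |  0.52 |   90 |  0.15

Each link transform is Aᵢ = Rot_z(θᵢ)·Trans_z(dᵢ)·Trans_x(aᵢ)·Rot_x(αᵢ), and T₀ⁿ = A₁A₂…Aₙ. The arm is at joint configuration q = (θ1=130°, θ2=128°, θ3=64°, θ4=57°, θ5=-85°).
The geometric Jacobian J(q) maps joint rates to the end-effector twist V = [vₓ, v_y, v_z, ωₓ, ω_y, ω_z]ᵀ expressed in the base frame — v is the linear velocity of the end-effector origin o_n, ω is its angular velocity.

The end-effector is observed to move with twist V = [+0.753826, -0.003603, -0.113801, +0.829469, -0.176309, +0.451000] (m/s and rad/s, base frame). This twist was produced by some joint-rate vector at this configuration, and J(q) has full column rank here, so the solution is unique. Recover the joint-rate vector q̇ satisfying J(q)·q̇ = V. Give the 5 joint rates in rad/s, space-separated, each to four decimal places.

-0.5480 0.9990 -0.8120 0.9470 0.7130

o_n = [-0.4664, -0.7933, -0.1672]
J₁: ẑ×o_n = [0.7933, -0.4664, 0.0000], ω = ẑ
J2: z=[0.0000, 0.0000, 1.0000] o=[-0.3600, 0.4290, 0.4800] → [1.2222, -0.1064, 0.0000, 0.0000, 0.0000, 1.0000]
J3: z=[0.9781, -0.2079, 0.0000] o=[-0.5034, -0.2459, 0.9700] → [0.2364, 1.1123, -0.5277, 0.9781, -0.2079, 0.0000]
J4: z=[0.9781, -0.2079, 0.0000] o=[-0.5599, -0.5118, 0.4127] → [0.1206, 0.5673, -0.2559, 0.9781, -0.2079, 0.0000]
J5: z=[0.9781, -0.2079, 0.0000] o=[-0.5257, -0.3506, 0.1385] → [0.0635, 0.2990, -0.4207, 0.9781, -0.2079, 0.0000]
q̇ = J⁺·V = [-0.5480, 0.9990, -0.8120, 0.9470, 0.7130]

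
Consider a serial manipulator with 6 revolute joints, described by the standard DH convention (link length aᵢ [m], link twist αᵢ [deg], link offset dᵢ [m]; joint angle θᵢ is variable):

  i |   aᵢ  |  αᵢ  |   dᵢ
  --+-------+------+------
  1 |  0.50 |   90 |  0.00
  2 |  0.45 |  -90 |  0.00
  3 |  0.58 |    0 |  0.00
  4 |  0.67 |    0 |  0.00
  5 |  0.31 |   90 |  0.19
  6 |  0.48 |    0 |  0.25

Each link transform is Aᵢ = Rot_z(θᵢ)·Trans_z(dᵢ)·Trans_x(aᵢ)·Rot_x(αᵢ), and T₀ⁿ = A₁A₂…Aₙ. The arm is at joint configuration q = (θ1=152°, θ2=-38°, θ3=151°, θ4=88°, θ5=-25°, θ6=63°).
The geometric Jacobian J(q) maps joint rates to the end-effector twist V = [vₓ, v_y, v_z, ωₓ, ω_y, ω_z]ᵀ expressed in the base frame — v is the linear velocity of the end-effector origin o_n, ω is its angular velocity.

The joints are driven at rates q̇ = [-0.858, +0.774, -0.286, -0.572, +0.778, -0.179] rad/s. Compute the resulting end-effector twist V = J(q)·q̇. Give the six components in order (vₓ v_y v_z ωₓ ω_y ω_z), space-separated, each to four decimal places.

o_n = [0.0834, 0.3872, 1.0900]
J₁: ẑ×o_n = [-0.3872, 0.0834, 0.0000], ω = ẑ
J2: z=[0.4695, 0.8829, 0.0000] o=[-0.4415, 0.2347, 0.0000] → [0.9624, -0.5117, -0.3918, 0.4695, 0.8829, 0.0000]
J3: z=[-0.5436, 0.2890, 0.7880] o=[-0.7546, 0.4012, -0.2770] → [0.4061, 1.4034, -0.2346, -0.5436, 0.2890, 0.7880]
J4: z=[-0.5436, 0.2890, 0.7880] o=[-0.5336, -0.0347, 0.0353] → [-0.0277, 1.0595, -0.4077, -0.5436, 0.2890, 0.7880]
J5: z=[-0.5436, 0.2890, 0.7880] o=[-0.0239, 0.3447, 0.2477] → [0.2099, 0.5424, -0.0541, -0.5436, 0.2890, 0.7880]
J6: z=[-0.0001, -0.9389, 0.3443] o=[0.1330, 0.4576, 0.5557] → [-0.4774, -0.0170, -0.0466, -0.0001, -0.9389, 0.3443]
V = J·q̇ = [1.2256, -1.0500, -0.0367, 0.4069, 0.8283, -0.9827]

1.2256 -1.0500 -0.0367 0.4069 0.8283 -0.9827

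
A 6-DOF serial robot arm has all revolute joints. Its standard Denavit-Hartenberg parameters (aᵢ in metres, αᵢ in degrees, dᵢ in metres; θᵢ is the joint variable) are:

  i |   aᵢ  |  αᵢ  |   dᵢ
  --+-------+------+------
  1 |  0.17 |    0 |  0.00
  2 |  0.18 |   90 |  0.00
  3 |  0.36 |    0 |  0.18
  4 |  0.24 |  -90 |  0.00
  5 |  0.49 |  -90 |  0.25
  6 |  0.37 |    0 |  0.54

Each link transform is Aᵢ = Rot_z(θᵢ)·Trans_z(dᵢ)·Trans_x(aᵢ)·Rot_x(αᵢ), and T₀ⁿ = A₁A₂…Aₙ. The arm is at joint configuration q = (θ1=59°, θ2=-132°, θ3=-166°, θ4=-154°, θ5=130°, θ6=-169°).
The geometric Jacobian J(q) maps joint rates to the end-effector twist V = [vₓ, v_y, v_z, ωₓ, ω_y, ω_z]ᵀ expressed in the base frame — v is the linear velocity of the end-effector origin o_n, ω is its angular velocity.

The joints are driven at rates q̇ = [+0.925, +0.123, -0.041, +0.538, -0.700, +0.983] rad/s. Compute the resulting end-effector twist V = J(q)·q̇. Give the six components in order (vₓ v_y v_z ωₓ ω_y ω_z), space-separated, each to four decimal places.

-0.3220 0.0146 -0.0529 -1.1166 -0.2087 0.0277

o_n = [-0.4905, 0.5659, -0.0055]
J₁: ẑ×o_n = [-0.5659, -0.4905, 0.0000], ω = ẑ
J2: z=[0.0000, 0.0000, 1.0000] o=[0.0876, 0.1457, 0.0000] → [-0.4202, -0.5781, 0.0000, 0.0000, 0.0000, 1.0000]
J3: z=[-0.9563, -0.2924, 0.0000] o=[0.1402, -0.0264, 0.0000] → [0.0016, -0.0053, -0.7509, -0.9563, -0.2924, 0.0000]
J4: z=[-0.9563, -0.2924, 0.0000] o=[-0.1341, 0.2550, -0.0871] → [-0.0239, 0.0780, -0.4015, -0.9563, -0.2924, 0.0000]
J5: z=[-0.1879, 0.6147, 0.7660] o=[-0.0803, 0.0792, 0.0672] → [-0.4175, -0.3279, 0.1607, -0.1879, 0.6147, 0.7660]
J6: z=[-0.7863, 0.3732, -0.4924] o=[0.1611, 0.5733, 0.0562] → [-0.0267, 0.2723, 0.2491, -0.7863, 0.3732, -0.4924]
V = J·q̇ = [-0.3220, 0.0146, -0.0529, -1.1166, -0.2087, 0.0277]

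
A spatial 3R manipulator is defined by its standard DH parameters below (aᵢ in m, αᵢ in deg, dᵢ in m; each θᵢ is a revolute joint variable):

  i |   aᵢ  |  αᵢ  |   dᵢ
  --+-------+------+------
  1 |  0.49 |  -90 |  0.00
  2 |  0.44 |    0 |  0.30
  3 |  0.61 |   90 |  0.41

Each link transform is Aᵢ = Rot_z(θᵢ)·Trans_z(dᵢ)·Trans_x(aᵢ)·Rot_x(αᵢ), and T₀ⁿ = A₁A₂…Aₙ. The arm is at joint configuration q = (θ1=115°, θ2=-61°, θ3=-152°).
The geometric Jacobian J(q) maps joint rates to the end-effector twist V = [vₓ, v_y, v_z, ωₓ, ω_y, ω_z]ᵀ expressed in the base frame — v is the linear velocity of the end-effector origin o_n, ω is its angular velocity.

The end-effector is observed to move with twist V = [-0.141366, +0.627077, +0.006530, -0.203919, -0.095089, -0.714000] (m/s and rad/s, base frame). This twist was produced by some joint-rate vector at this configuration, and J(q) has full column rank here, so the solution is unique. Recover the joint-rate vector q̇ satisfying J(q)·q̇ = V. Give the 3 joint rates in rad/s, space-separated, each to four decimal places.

o_n = [-0.7245, -0.1263, 0.0526]
J₁: ẑ×o_n = [0.1263, -0.7245, 0.0000], ω = ẑ
J2: z=[-0.9063, -0.4226, 0.0000] o=[-0.2071, 0.4441, 0.0000] → [-0.0222, 0.0477, 0.2983, -0.9063, -0.4226, 0.0000]
J3: z=[-0.9063, -0.4226, 0.0000] o=[-0.5691, 0.5106, 0.3848] → [0.1404, -0.3011, 0.5116, -0.9063, -0.4226, 0.0000]
q̇ = J⁺·V = [-0.7140, 0.5090, -0.2840]

-0.7140 0.5090 -0.2840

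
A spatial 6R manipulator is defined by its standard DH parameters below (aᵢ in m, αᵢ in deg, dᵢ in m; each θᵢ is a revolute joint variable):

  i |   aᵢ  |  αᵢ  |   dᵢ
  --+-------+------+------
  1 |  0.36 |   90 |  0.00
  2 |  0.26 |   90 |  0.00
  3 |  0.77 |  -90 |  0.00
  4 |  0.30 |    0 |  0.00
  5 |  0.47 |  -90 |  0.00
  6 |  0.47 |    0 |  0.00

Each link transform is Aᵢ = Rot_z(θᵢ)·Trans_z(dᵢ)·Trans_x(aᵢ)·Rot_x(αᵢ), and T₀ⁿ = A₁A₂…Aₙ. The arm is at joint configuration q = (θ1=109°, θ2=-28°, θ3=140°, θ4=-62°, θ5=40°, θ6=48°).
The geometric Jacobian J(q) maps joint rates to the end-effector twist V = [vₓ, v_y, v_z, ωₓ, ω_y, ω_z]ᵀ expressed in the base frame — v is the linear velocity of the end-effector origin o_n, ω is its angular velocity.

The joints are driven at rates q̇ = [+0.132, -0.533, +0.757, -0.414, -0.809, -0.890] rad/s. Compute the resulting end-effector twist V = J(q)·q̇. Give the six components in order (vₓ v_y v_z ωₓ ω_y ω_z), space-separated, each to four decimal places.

-0.5494 -1.5797 0.0514 0.1217 0.2289 -1.7540

o_n = [1.4383, -0.1209, -0.1317]
J₁: ẑ×o_n = [0.1209, 1.4383, -0.0000], ω = ẑ
J2: z=[0.9455, 0.3256, 0.0000] o=[-0.1172, 0.3404, 0.0000] → [-0.0429, 0.1245, -0.9426, 0.9455, 0.3256, 0.0000]
J3: z=[0.1528, -0.4439, -0.8829] o=[-0.1919, 0.5574, -0.1221] → [-0.5947, -1.4380, 0.6200, 0.1528, -0.4439, -0.8829]
J4: z=[-0.5395, -0.7860, 0.3018] o=[0.4456, 0.2261, 0.1549] → [0.3299, 0.1450, 0.9675, -0.5395, -0.7860, 0.3018]
J5: z=[-0.5395, -0.7860, 0.3018] o=[0.6027, 0.0480, -0.0284] → [0.1321, 0.1964, 0.7479, -0.5395, -0.7860, 0.3018]
J6: z=[0.1684, 0.2504, 0.9534] o=[0.9904, -0.2177, -0.0271] → [-0.1185, 0.4446, -0.0958, 0.1684, 0.2504, 0.9534]
V = J·q̇ = [-0.5494, -1.5797, 0.0514, 0.1217, 0.2289, -1.7540]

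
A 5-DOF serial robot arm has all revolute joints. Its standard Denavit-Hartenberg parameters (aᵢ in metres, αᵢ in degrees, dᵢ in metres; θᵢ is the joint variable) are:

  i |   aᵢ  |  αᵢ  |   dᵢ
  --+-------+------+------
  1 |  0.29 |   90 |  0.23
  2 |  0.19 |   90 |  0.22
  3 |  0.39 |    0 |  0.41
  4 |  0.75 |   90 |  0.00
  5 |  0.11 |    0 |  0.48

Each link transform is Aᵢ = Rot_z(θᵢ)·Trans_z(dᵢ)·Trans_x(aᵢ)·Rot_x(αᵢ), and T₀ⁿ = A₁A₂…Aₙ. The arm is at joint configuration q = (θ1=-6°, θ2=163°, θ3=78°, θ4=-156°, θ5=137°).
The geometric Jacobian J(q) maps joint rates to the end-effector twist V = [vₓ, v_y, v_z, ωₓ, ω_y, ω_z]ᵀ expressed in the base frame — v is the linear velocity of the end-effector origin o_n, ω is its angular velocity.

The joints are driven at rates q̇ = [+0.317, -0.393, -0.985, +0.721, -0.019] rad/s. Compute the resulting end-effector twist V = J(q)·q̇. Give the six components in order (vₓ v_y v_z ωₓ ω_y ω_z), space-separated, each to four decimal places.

o_n = [0.5018, 0.1013, 0.6765]
J₁: ẑ×o_n = [-0.1013, 0.5018, 0.0000], ω = ẑ
J2: z=[-0.1045, -0.9945, 0.0000] o=[0.2884, -0.0303, 0.2300] → [-0.4441, 0.0467, 0.1984, -0.1045, -0.9945, 0.0000]
J3: z=[0.2908, -0.0306, 0.9563] o=[0.0847, -0.2301, 0.2856] → [-0.3289, 0.2852, 0.1091, 0.2908, -0.0306, 0.9563]
J4: z=[0.2908, -0.0306, 0.9563] o=[0.0869, -0.6139, 0.7013] → [-0.6833, 0.4039, 0.2207, 0.2908, -0.0306, 0.9563]
J5: z=[0.9520, 0.1090, -0.2860] o=[0.0153, 0.1313, 0.7469] → [-0.0162, -0.0721, -0.0815, 0.9520, 0.1090, -0.2860]
V = J·q̇ = [-0.0259, 0.1524, -0.0248, -0.0538, 0.3968, 0.0700]

-0.0259 0.1524 -0.0248 -0.0538 0.3968 0.0700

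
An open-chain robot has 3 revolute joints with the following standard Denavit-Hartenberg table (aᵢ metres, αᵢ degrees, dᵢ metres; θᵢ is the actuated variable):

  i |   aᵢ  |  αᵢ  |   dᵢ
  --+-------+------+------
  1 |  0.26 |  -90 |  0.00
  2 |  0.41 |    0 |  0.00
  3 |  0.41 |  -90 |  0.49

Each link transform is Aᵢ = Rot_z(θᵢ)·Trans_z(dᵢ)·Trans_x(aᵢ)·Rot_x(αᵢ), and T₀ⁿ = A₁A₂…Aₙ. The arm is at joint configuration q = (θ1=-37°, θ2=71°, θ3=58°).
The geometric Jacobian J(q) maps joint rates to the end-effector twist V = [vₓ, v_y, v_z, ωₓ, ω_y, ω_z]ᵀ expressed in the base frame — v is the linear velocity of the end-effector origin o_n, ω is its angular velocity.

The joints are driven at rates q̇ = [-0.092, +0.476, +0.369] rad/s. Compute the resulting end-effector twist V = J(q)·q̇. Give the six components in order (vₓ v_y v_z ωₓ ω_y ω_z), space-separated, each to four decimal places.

-0.3339 0.2360 0.1545 0.5085 0.6748 -0.0920

o_n = [0.4031, 0.3098, -0.7063]
J₁: ẑ×o_n = [-0.3098, 0.4031, 0.0000], ω = ẑ
J2: z=[0.6018, 0.7986, 0.0000] o=[0.2076, -0.1565, 0.0000] → [-0.5641, 0.4251, 0.1245, 0.6018, 0.7986, 0.0000]
J3: z=[0.6018, 0.7986, 0.0000] o=[0.3142, -0.2368, -0.3877] → [-0.2545, 0.1918, 0.2580, 0.6018, 0.7986, 0.0000]
V = J·q̇ = [-0.3339, 0.2360, 0.1545, 0.5085, 0.6748, -0.0920]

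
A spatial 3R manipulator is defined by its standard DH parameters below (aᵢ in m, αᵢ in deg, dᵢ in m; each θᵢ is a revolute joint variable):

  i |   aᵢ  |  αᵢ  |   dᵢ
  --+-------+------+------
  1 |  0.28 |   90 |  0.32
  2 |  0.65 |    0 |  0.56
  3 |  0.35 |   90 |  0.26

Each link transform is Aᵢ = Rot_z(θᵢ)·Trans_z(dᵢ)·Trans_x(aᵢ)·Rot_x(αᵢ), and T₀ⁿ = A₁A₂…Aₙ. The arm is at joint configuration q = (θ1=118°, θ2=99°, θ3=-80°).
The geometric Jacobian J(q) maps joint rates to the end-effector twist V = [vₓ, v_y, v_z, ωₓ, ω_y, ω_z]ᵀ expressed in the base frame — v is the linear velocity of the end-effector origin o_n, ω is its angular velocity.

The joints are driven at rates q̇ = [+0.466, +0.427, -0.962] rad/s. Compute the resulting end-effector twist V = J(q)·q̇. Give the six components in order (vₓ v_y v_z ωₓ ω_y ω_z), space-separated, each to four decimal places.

o_n = [0.4849, 0.8346, 1.0759]
J₁: ẑ×o_n = [-0.8346, 0.4849, 0.0000], ω = ẑ
J2: z=[0.8829, 0.4695, 0.0000] o=[-0.1315, 0.2472, 0.3200] → [0.3549, -0.6675, 0.2292, 0.8829, 0.4695, 0.0000]
J3: z=[0.8829, 0.4695, 0.0000] o=[0.4107, 0.4203, 0.9620] → [0.0535, -0.1006, 0.3309, 0.8829, 0.4695, 0.0000]
V = J·q̇ = [-0.2888, 0.0378, -0.2205, -0.4724, -0.2512, 0.4660]

-0.2888 0.0378 -0.2205 -0.4724 -0.2512 0.4660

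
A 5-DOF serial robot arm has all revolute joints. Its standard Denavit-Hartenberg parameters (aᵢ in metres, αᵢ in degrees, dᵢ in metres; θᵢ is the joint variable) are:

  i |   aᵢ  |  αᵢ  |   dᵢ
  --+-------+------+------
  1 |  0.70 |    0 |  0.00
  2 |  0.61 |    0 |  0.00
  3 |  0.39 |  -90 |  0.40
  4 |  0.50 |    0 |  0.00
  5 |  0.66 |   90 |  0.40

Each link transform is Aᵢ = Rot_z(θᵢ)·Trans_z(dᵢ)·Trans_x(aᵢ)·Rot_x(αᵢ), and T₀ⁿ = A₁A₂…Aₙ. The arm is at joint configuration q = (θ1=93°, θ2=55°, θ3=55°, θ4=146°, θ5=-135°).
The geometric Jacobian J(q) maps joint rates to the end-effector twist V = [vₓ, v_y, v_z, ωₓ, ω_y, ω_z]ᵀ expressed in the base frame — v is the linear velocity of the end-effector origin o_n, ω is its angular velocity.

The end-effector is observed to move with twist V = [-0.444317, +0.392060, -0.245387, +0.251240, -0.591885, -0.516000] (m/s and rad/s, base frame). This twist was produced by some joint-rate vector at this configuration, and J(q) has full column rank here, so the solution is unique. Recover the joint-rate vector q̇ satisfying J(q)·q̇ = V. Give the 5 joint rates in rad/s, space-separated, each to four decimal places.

o_n = [-0.9715, 0.4105, -0.0055]
J₁: ẑ×o_n = [-0.4105, -0.9715, 0.0000], ω = ẑ
J2: z=[0.0000, 0.0000, 1.0000] o=[-0.0366, 0.6990, 0.0000] → [0.2885, -0.9348, 0.0000, 0.0000, 0.0000, 1.0000]
J3: z=[0.0000, 0.0000, 1.0000] o=[-0.5539, 1.0223, 0.0000] → [0.6118, -0.4175, 0.0000, 0.0000, 0.0000, 1.0000]
J4: z=[0.3907, -0.9205, 0.0000] o=[-0.9129, 0.8699, 0.4000] → [0.3733, 0.1585, -0.2334, 0.3907, -0.9205, 0.0000]
J5: z=[0.3907, -0.9205, 0.0000] o=[-0.5314, 1.0319, 0.1204] → [0.1159, 0.0492, -0.6479, 0.3907, -0.9205, 0.0000]
q̇ = J⁺·V = [0.5500, -0.7820, -0.2840, 0.4130, 0.2300]

0.5500 -0.7820 -0.2840 0.4130 0.2300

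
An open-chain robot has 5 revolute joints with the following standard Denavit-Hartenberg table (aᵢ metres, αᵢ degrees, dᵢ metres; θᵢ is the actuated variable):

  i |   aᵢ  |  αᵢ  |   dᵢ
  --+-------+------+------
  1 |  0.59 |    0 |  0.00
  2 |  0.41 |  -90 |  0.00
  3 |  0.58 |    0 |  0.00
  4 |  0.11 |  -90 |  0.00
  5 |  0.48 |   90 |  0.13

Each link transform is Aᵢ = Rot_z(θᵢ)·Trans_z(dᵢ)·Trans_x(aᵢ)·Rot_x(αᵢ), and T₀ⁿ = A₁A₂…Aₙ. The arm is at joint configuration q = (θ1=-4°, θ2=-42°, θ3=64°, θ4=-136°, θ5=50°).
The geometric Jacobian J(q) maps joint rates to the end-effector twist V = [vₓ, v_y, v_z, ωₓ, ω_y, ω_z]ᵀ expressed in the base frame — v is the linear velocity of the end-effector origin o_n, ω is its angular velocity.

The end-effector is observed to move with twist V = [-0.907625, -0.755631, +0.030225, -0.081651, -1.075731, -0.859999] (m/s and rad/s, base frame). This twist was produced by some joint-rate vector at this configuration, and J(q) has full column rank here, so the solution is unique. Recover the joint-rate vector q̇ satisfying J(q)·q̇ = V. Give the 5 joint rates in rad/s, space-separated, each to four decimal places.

-0.8440 0.2170 -0.3540 -0.4520 0.7540

o_n = [0.9612, -0.9564, -0.1634]
J₁: ẑ×o_n = [0.9564, 0.9612, -0.0000], ω = ẑ
J2: z=[0.0000, 0.0000, 1.0000] o=[0.5886, -0.0412, 0.0000] → [0.9152, 0.3727, -0.0000, 0.0000, 0.0000, 1.0000]
J3: z=[0.7193, 0.6947, 0.0000] o=[0.8734, -0.3361, 0.0000] → [-0.1135, 0.1176, -0.5072, 0.7193, 0.6947, 0.0000]
J4: z=[0.7193, 0.6947, 0.0000] o=[1.0500, -0.5190, -0.5213] → [0.2486, -0.2574, -0.2530, 0.7193, 0.6947, 0.0000]
J5: z=[0.6607, -0.6841, -0.3090] o=[1.0736, -0.5434, -0.4167] → [-0.3009, -0.1326, -0.3497, 0.6607, -0.6841, -0.3090]
q̇ = J⁺·V = [-0.8440, 0.2170, -0.3540, -0.4520, 0.7540]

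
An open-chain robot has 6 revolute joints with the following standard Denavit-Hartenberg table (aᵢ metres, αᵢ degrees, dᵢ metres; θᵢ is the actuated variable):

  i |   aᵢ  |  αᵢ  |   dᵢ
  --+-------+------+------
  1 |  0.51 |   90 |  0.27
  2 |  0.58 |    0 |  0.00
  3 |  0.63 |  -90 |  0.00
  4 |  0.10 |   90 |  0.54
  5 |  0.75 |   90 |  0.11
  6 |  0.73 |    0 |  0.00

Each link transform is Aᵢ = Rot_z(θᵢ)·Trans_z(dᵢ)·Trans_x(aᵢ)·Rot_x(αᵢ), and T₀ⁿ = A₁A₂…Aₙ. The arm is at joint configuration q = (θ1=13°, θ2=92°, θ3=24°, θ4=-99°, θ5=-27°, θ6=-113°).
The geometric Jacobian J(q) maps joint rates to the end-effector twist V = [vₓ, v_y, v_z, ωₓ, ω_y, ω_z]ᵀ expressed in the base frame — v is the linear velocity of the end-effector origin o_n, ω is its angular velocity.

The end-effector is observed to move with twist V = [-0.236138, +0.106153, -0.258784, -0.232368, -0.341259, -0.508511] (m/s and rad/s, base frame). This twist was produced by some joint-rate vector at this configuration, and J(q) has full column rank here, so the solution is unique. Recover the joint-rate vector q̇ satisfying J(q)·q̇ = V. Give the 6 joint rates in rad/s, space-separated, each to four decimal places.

o_n = [-0.1487, -0.6457, 1.6983]
J₁: ẑ×o_n = [0.6457, -0.1487, 0.0000], ω = ẑ
J2: z=[0.2250, -0.9744, 0.0000] o=[0.4969, 0.1147, 0.2700] → [-1.3916, -0.3213, -0.8002, 0.2250, -0.9744, 0.0000]
J3: z=[0.2250, -0.9744, 0.0000] o=[0.4772, 0.1102, 0.8496] → [-0.8269, -0.1909, -0.7799, 0.2250, -0.9744, 0.0000]
J4: z=[-0.8758, -0.2022, -0.4384] o=[0.2081, 0.0480, 1.4159] → [-0.3612, 0.4037, 0.5354, -0.8758, -0.2022, -0.4384]
J5: z=[0.3867, 0.2498, -0.8877] o=[-0.2359, -0.1558, 1.1651] → [-0.3017, -0.2835, -0.2112, 0.3867, 0.2498, -0.8877]
J6: z=[0.6491, 0.6101, 0.4544] o=[0.2980, -0.6923, 1.1228] → [0.3299, -0.5765, 0.3028, 0.6491, 0.6101, 0.4544]
q̇ = J⁺·V = [0.3950, -0.1960, 0.3880, 0.2890, 0.6570, -0.4260]

0.3950 -0.1960 0.3880 0.2890 0.6570 -0.4260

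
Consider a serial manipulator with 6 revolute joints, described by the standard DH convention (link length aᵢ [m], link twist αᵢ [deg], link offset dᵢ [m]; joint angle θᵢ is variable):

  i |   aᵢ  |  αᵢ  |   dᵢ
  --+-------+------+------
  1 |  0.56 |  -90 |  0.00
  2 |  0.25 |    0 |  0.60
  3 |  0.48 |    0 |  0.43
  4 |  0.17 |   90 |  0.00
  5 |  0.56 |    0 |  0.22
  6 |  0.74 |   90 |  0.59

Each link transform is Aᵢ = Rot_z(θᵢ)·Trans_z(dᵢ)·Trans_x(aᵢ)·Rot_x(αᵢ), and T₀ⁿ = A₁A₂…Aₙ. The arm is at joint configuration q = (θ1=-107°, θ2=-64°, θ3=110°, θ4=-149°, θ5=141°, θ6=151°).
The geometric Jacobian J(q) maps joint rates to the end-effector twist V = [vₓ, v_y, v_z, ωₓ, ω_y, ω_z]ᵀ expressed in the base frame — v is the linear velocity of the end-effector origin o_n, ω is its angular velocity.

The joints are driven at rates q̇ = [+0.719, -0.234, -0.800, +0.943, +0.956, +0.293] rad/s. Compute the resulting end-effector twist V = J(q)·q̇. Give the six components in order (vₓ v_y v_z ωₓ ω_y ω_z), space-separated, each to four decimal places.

o_n = [0.6042, -0.4054, -0.2911]
J₁: ẑ×o_n = [0.4054, 0.6042, -0.0000], ω = ẑ
J2: z=[0.9563, -0.2924, 0.0000] o=[-0.1637, -0.5355, 0.0000] → [0.0851, 0.2784, 0.3489, 0.9563, -0.2924, 0.0000]
J3: z=[0.9563, -0.2924, 0.0000] o=[0.3780, -0.8158, 0.2247] → [0.1508, 0.4933, 0.4585, 0.9563, -0.2924, 0.0000]
J4: z=[0.9563, -0.2924, 0.0000] o=[0.6917, -1.2603, -0.1206] → [0.0499, 0.1631, 0.7919, 0.9563, -0.2924, 0.0000]
J5: z=[0.2849, 0.9318, -0.2250] o=[0.7029, -1.2238, 0.0451] → [-0.1291, 0.1180, 0.3251, 0.2849, 0.9318, -0.2250]
J6: z=[0.2849, 0.9318, -0.2250] o=[1.0740, -1.2154, -0.4285] → [0.3102, 0.0666, 0.6685, 0.2849, 0.9318, -0.2250]
V = J·q̇ = [0.1654, 0.2607, 0.8051, 0.2688, 1.1904, 0.4380]

0.1654 0.2607 0.8051 0.2688 1.1904 0.4380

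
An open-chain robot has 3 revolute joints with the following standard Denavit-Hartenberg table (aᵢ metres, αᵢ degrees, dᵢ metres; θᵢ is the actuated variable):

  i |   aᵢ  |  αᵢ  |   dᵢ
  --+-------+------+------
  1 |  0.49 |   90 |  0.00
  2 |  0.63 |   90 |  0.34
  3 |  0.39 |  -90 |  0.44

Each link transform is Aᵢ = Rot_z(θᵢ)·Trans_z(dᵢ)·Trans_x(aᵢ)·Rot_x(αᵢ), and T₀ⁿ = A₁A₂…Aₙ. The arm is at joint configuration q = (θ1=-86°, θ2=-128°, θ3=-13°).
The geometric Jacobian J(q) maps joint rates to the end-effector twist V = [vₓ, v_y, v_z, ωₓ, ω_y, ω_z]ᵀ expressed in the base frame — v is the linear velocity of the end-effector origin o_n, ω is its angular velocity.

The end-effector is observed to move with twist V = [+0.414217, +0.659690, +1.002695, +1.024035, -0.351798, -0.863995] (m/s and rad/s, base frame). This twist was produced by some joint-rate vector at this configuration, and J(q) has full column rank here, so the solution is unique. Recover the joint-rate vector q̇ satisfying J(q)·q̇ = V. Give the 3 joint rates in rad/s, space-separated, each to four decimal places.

-0.5340 -0.9970 -0.5360

o_n = [-0.2850, 0.4598, -0.5250]
J₁: ẑ×o_n = [-0.4598, -0.2850, 0.0000], ω = ẑ
J2: z=[-0.9976, -0.0698, 0.0000] o=[0.0342, -0.4888, 0.0000] → [0.0366, -0.5237, -0.9685, -0.9976, -0.0698, 0.0000]
J3: z=[-0.0550, 0.7861, 0.6157] o=[-0.3320, -0.1256, -0.4964] → [-0.3828, 0.0274, -0.0691, -0.0550, 0.7861, 0.6157]
q̇ = J⁺·V = [-0.5340, -0.9970, -0.5360]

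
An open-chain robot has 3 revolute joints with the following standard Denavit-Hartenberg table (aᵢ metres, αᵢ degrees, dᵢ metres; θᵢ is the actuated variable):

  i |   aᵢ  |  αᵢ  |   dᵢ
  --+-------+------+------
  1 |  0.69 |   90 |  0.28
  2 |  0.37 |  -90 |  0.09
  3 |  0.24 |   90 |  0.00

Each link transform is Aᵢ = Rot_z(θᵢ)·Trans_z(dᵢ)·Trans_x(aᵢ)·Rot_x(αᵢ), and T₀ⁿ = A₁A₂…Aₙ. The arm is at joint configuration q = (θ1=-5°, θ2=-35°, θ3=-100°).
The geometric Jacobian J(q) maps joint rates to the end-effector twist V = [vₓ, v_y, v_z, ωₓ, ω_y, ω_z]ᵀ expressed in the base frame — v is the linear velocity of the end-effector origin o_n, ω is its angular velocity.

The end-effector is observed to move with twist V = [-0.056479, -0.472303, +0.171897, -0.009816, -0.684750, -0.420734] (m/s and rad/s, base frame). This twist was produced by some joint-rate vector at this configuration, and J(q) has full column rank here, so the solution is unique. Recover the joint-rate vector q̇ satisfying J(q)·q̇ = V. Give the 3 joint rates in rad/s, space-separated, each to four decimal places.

-0.4920 0.6830 0.0870

o_n = [0.9269, -0.4087, 0.0917]
J₁: ẑ×o_n = [0.4087, 0.9269, -0.0000], ω = ẑ
J2: z=[-0.0872, -0.9962, 0.0000] o=[0.6874, -0.0601, 0.2800] → [0.1876, -0.0164, 0.2689, -0.0872, -0.9962, 0.0000]
J3: z=[0.5714, -0.0500, 0.8192] o=[0.9815, -0.1762, 0.0678] → [0.1892, -0.0584, -0.1356, 0.5714, -0.0500, 0.8192]
q̇ = J⁺·V = [-0.4920, 0.6830, 0.0870]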